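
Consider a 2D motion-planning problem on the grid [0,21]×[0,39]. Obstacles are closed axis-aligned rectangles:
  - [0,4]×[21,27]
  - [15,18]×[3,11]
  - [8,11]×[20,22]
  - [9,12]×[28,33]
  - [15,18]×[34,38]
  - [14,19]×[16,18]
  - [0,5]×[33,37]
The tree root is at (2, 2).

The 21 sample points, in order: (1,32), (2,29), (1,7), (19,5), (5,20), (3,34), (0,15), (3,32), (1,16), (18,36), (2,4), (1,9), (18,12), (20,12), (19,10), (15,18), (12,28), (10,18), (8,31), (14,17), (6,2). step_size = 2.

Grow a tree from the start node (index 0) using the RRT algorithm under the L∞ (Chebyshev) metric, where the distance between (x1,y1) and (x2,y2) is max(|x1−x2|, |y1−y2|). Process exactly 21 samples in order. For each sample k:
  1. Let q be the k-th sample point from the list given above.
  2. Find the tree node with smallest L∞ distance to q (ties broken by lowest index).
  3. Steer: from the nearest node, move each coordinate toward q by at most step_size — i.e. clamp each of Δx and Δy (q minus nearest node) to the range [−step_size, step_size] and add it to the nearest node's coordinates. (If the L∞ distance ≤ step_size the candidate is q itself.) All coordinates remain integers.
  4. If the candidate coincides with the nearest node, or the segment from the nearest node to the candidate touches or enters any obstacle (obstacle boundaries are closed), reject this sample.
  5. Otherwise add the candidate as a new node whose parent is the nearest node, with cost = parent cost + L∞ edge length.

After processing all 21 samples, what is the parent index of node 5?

Parent of node 5: 3

1. q=(1,32) nearest=0 d=30 new=(1,4) → add node 1 parent=0 cost=2
2. q=(2,29) nearest=1 d=25 new=(2,6) → add node 2 parent=1 cost=4
3. q=(1,7) nearest=2 d=1 new=(1,7) → add node 3 parent=2 cost=5
4. q=(19,5) nearest=0 d=17 new=(4,4) → add node 4 parent=0 cost=2
5. q=(5,20) nearest=3 d=13 new=(3,9) → add node 5 parent=3 cost=7
6. q=(3,34) nearest=5 d=25 new=(3,11) → add node 6 parent=5 cost=9
7. q=(0,15) nearest=6 d=4 new=(1,13) → add node 7 parent=6 cost=11
8. q=(3,32) nearest=7 d=19 new=(3,15) → add node 8 parent=7 cost=13
9. q=(1,16) nearest=8 d=2 new=(1,16) → add node 9 parent=8 cost=15
10. q=(18,36) nearest=9 d=20 new=(3,18) → add node 10 parent=9 cost=17
11. q=(2,4) nearest=1 d=1 new=(2,4) → add node 11 parent=1 cost=3
12. q=(1,9) nearest=3 d=2 new=(1,9) → add node 12 parent=3 cost=7
13. q=(18,12) nearest=4 d=14 new=(6,6) → add node 13 parent=4 cost=4
14. q=(20,12) nearest=13 d=14 new=(8,8) → add node 14 parent=13 cost=6
15. q=(19,10) nearest=14 d=11 new=(10,10) → add node 15 parent=14 cost=8
16. q=(15,18) nearest=15 d=8 new=(12,12) → add node 16 parent=15 cost=10
17. q=(12,28) nearest=10 d=10 new=(5,20) → add node 17 parent=10 cost=19
18. q=(10,18) nearest=17 d=5 new=(7,18) → add node 18 parent=17 cost=21
19. q=(8,31) nearest=17 d=11 new=(7,22) → add node 19 parent=17 cost=21
20. q=(14,17) nearest=16 d=5 new=(14,14) → add node 20 parent=16 cost=12
21. q=(6,2) nearest=4 d=2 new=(6,2) → add node 21 parent=4 cost=4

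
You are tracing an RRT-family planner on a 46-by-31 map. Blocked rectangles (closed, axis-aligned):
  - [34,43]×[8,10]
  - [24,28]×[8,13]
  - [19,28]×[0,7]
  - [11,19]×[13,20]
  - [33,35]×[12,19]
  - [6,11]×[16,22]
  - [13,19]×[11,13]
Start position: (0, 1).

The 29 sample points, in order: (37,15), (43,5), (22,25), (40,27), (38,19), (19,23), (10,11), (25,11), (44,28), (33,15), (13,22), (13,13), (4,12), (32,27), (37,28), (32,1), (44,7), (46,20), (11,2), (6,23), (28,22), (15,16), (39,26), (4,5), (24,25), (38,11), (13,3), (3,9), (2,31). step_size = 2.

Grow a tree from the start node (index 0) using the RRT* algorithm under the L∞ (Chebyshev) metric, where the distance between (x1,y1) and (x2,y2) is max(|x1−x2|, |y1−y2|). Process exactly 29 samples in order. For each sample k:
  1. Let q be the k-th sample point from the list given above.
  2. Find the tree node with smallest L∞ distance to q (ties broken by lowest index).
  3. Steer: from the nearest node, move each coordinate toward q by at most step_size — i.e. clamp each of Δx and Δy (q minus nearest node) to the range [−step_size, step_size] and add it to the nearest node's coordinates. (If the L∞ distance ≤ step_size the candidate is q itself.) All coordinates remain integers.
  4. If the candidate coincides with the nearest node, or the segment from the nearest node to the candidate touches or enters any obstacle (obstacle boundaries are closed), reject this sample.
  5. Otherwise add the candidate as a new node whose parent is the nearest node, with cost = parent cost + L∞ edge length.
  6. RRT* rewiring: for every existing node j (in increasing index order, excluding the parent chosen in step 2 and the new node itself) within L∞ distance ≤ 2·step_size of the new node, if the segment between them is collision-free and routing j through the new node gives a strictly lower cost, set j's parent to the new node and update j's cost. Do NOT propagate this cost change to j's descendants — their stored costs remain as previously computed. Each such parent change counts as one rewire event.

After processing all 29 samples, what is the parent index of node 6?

Parent of node 6: 5

1. q=(37,15) nearest=0 d=37 new=(2,3) → add node 1 parent=0 cost=2
2. q=(43,5) nearest=1 d=41 new=(4,5) → add node 2 parent=1 cost=4
3. q=(22,25) nearest=2 d=20 new=(6,7) → add node 3 parent=2 cost=6
4. q=(40,27) nearest=3 d=34 new=(8,9) → add node 4 parent=3 cost=8
5. q=(38,19) nearest=4 d=30 new=(10,11) → add node 5 parent=4 cost=10
6. q=(19,23) nearest=5 d=12 new=(12,13) → blocked by [11,19]×[13,20], reject
7. q=(10,11) nearest=5 d=0 → coincident, reject
8. q=(25,11) nearest=5 d=15 new=(12,11) → add node 6 parent=5 cost=12
9. q=(44,28) nearest=6 d=32 new=(14,13) → blocked by [11,19]×[13,20], reject
10. q=(33,15) nearest=6 d=21 new=(14,13) → blocked by [11,19]×[13,20], reject
11. q=(13,22) nearest=5 d=11 new=(12,13) → blocked by [11,19]×[13,20], reject
12. q=(13,13) nearest=6 d=2 new=(13,13) → blocked by [11,19]×[13,20], reject
13. q=(4,12) nearest=4 d=4 new=(6,11) → add node 7 parent=4 cost=10
14. q=(32,27) nearest=6 d=20 new=(14,13) → blocked by [11,19]×[13,20], reject
15. q=(37,28) nearest=6 d=25 new=(14,13) → blocked by [11,19]×[13,20], reject
16. q=(32,1) nearest=6 d=20 new=(14,9) → add node 8 parent=6 cost=14
17. q=(44,7) nearest=8 d=30 new=(16,7) → add node 9 parent=8 cost=16
18. q=(46,20) nearest=9 d=30 new=(18,9) → add node 10 parent=9 cost=18
19. q=(11,2) nearest=3 d=5 new=(8,5) → add node 11 parent=3 cost=8
20. q=(6,23) nearest=5 d=12 new=(8,13) → add node 12 parent=5 cost=12
21. q=(28,22) nearest=10 d=13 new=(20,11) → add node 13 parent=10 cost=20
22. q=(15,16) nearest=5 d=5 new=(12,13) → blocked by [11,19]×[13,20], reject
23. q=(39,26) nearest=13 d=19 new=(22,13) → add node 14 parent=13 cost=22
24. q=(4,5) nearest=2 d=0 → coincident, reject
25. q=(24,25) nearest=14 d=12 new=(24,15) → add node 15 parent=14 cost=24
26. q=(38,11) nearest=15 d=14 new=(26,13) → blocked by [24,28]×[8,13], reject
27. q=(13,3) nearest=9 d=4 new=(14,5) → add node 16 parent=9 cost=18
28. q=(3,9) nearest=3 d=3 new=(4,9) → add node 17 parent=3 cost=8
29. q=(2,31) nearest=12 d=18 new=(6,15) → add node 18 parent=12 cost=14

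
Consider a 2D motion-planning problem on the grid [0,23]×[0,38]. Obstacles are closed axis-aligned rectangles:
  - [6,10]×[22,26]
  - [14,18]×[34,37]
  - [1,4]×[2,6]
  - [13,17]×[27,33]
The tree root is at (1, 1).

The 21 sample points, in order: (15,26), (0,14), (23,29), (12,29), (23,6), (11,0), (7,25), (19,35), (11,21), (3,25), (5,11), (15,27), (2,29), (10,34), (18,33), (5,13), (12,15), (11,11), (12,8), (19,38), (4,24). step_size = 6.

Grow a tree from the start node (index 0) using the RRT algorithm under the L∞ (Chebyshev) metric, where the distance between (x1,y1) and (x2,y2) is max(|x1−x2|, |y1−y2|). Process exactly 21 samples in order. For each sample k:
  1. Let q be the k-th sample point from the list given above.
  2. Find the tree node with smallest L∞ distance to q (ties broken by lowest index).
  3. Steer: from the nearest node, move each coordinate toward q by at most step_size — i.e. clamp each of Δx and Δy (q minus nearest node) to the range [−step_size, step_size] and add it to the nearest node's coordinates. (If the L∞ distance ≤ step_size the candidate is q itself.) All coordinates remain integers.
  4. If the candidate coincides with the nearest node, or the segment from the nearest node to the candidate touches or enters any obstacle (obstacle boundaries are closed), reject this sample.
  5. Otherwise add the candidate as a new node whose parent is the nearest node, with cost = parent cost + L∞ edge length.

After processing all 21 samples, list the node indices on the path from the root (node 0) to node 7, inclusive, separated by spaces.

Path: 0 1 2 3 7

1. q=(15,26) nearest=0 d=25 new=(7,7) → blocked by [1,4]×[2,6], reject
2. q=(0,14) nearest=0 d=13 new=(0,7) → add node 1 parent=0 cost=6
3. q=(23,29) nearest=1 d=23 new=(6,13) → add node 2 parent=1 cost=12
4. q=(12,29) nearest=2 d=16 new=(12,19) → add node 3 parent=2 cost=18
5. q=(23,6) nearest=3 d=13 new=(18,13) → add node 4 parent=3 cost=24
6. q=(11,0) nearest=0 d=10 new=(7,0) → add node 5 parent=0 cost=6
7. q=(7,25) nearest=3 d=6 new=(7,25) → blocked by [6,10]×[22,26], reject
8. q=(19,35) nearest=3 d=16 new=(18,25) → add node 6 parent=3 cost=24
9. q=(11,21) nearest=3 d=2 new=(11,21) → add node 7 parent=3 cost=20
10. q=(3,25) nearest=7 d=8 new=(5,25) → blocked by [6,10]×[22,26], reject
11. q=(5,11) nearest=2 d=2 new=(5,11) → add node 8 parent=2 cost=14
12. q=(15,27) nearest=6 d=3 new=(15,27) → blocked by [13,17]×[27,33], reject
13. q=(2,29) nearest=7 d=9 new=(5,27) → blocked by [6,10]×[22,26], reject
14. q=(10,34) nearest=6 d=9 new=(12,31) → blocked by [13,17]×[27,33], reject
15. q=(18,33) nearest=6 d=8 new=(18,31) → add node 9 parent=6 cost=30
16. q=(5,13) nearest=2 d=1 new=(5,13) → add node 10 parent=2 cost=13
17. q=(12,15) nearest=3 d=4 new=(12,15) → add node 11 parent=3 cost=22
18. q=(11,11) nearest=11 d=4 new=(11,11) → add node 12 parent=11 cost=26
19. q=(12,8) nearest=12 d=3 new=(12,8) → add node 13 parent=12 cost=29
20. q=(19,38) nearest=9 d=7 new=(19,37) → add node 14 parent=9 cost=36
21. q=(4,24) nearest=7 d=7 new=(5,24) → blocked by [6,10]×[22,26], reject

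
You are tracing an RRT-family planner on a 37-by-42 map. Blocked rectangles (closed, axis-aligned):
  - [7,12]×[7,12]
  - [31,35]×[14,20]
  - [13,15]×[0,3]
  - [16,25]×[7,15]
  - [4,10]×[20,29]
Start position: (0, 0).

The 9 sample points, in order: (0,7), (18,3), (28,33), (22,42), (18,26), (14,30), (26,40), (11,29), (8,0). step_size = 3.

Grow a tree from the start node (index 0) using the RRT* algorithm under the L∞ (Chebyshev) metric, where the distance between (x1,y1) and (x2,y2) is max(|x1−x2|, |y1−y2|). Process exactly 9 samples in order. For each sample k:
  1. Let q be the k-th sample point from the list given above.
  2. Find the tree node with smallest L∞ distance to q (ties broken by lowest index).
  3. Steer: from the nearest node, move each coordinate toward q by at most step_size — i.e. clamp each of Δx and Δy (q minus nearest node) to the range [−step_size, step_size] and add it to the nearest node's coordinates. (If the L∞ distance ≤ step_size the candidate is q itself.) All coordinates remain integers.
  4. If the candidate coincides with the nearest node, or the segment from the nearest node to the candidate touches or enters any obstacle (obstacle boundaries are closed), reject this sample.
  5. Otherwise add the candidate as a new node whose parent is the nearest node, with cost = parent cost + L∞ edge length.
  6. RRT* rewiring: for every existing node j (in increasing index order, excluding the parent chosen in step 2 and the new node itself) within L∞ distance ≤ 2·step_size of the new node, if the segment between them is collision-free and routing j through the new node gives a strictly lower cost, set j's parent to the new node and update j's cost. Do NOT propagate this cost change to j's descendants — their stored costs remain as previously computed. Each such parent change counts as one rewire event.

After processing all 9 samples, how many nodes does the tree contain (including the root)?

Node count: 6

1. q=(0,7) nearest=0 d=7 new=(0,3) → add node 1 parent=0 cost=3
2. q=(18,3) nearest=0 d=18 new=(3,3) → add node 2 parent=0 cost=3
3. q=(28,33) nearest=1 d=30 new=(3,6) → add node 3 parent=1 cost=6
4. q=(22,42) nearest=3 d=36 new=(6,9) → add node 4 parent=3 cost=9
5. q=(18,26) nearest=4 d=17 new=(9,12) → blocked by [7,12]×[7,12], reject
6. q=(14,30) nearest=4 d=21 new=(9,12) → blocked by [7,12]×[7,12], reject
7. q=(26,40) nearest=4 d=31 new=(9,12) → blocked by [7,12]×[7,12], reject
8. q=(11,29) nearest=4 d=20 new=(9,12) → blocked by [7,12]×[7,12], reject
9. q=(8,0) nearest=2 d=5 new=(6,0) → add node 5 parent=2 cost=6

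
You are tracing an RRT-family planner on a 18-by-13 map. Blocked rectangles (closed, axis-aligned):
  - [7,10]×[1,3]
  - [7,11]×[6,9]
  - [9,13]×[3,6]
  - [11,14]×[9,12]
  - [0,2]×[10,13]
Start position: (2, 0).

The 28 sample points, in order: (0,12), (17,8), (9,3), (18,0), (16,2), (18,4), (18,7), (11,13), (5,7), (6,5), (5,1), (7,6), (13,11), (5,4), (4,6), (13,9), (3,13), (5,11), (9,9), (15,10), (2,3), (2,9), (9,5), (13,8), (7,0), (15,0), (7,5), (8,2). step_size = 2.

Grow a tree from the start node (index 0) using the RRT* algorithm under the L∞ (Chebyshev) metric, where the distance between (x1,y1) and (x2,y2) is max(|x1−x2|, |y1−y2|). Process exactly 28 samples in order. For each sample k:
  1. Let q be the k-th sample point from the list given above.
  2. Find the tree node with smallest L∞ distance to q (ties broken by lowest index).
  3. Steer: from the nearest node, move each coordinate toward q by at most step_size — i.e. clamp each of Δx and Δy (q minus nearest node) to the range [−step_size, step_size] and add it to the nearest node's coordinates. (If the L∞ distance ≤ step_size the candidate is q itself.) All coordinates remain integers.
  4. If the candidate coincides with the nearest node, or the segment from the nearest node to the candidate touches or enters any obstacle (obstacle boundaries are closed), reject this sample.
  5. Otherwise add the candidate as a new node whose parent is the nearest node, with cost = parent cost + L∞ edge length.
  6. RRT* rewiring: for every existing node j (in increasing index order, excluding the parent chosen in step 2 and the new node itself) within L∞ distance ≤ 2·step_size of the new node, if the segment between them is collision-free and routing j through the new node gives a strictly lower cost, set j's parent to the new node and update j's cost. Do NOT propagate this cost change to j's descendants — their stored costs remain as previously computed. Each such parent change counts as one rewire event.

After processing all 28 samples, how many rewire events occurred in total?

1. q=(0,12) nearest=0 d=12 new=(0,2) → add node 1 parent=0 cost=2
2. q=(17,8) nearest=0 d=15 new=(4,2) → add node 2 parent=0 cost=2
3. q=(9,3) nearest=2 d=5 new=(6,3) → add node 3 parent=2 cost=4
4. q=(18,0) nearest=3 d=12 new=(8,1) → blocked by [7,10]×[1,3], reject
5. q=(16,2) nearest=3 d=10 new=(8,2) → blocked by [7,10]×[1,3], reject
6. q=(18,4) nearest=3 d=12 new=(8,4) → add node 4 parent=3 cost=6
7. q=(18,7) nearest=4 d=10 new=(10,6) → blocked by [7,11]×[6,9], reject
8. q=(11,13) nearest=4 d=9 new=(10,6) → blocked by [7,11]×[6,9], reject
9. q=(5,7) nearest=4 d=3 new=(6,6) → add node 5 parent=4 cost=8
10. q=(6,5) nearest=5 d=1 new=(6,5) → add node 6 parent=5 cost=9
11. q=(5,1) nearest=2 d=1 new=(5,1) → add node 7 parent=2 cost=3; rewire 6→7 (7<9)
12. q=(7,6) nearest=5 d=1 new=(7,6) → blocked by [7,11]×[6,9], reject
13. q=(13,11) nearest=4 d=7 new=(10,6) → blocked by [7,11]×[6,9], reject
14. q=(5,4) nearest=3 d=1 new=(5,4) → add node 8 parent=3 cost=5; rewire 5→8 (7<8); rewire 6→8 (6<7)
15. q=(4,6) nearest=5 d=2 new=(4,6) → add node 9 parent=5 cost=9
16. q=(13,9) nearest=4 d=5 new=(10,6) → blocked by [7,11]×[6,9], reject
17. q=(3,13) nearest=5 d=7 new=(4,8) → add node 10 parent=5 cost=9
18. q=(5,11) nearest=10 d=3 new=(5,10) → add node 11 parent=10 cost=11
19. q=(9,9) nearest=5 d=3 new=(8,8) → blocked by [7,11]×[6,9], reject
20. q=(15,10) nearest=4 d=7 new=(10,6) → blocked by [7,11]×[6,9], reject
21. q=(2,3) nearest=1 d=2 new=(2,3) → add node 12 parent=1 cost=4; rewire 9→12 (7<9)
22. q=(2,9) nearest=10 d=2 new=(2,9) → add node 13 parent=10 cost=11
23. q=(9,5) nearest=4 d=1 new=(9,5) → blocked by [9,13]×[3,6], reject
24. q=(13,8) nearest=4 d=5 new=(10,6) → blocked by [7,11]×[6,9], reject
25. q=(7,0) nearest=7 d=2 new=(7,0) → add node 14 parent=7 cost=5
26. q=(15,0) nearest=4 d=7 new=(10,2) → blocked by [7,10]×[1,3], reject
27. q=(7,5) nearest=4 d=1 new=(7,5) → add node 15 parent=4 cost=7
28. q=(8,2) nearest=3 d=2 new=(8,2) → blocked by [7,10]×[1,3], reject

Rewire events: 4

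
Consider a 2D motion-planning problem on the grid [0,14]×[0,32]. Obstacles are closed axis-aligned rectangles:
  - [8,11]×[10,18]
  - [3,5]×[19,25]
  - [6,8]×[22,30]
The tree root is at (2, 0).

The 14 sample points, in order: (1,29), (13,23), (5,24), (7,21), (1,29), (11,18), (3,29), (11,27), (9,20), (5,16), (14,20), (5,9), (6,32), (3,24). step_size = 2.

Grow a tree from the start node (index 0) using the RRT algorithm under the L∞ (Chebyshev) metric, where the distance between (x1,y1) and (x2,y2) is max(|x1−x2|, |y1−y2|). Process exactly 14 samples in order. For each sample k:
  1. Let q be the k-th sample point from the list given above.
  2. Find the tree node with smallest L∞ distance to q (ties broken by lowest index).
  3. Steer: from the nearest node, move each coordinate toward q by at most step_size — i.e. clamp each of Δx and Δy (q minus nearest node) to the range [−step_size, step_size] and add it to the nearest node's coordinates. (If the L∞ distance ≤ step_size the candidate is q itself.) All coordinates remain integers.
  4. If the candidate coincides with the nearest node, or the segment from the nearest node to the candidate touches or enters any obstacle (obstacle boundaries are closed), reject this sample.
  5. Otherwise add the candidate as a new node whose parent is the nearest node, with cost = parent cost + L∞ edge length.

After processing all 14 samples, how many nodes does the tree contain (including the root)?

Node count: 12

1. q=(1,29) nearest=0 d=29 new=(1,2) → add node 1 parent=0 cost=2
2. q=(13,23) nearest=1 d=21 new=(3,4) → add node 2 parent=1 cost=4
3. q=(5,24) nearest=2 d=20 new=(5,6) → add node 3 parent=2 cost=6
4. q=(7,21) nearest=3 d=15 new=(7,8) → add node 4 parent=3 cost=8
5. q=(1,29) nearest=4 d=21 new=(5,10) → add node 5 parent=4 cost=10
6. q=(11,18) nearest=5 d=8 new=(7,12) → add node 6 parent=5 cost=12
7. q=(3,29) nearest=6 d=17 new=(5,14) → add node 7 parent=6 cost=14
8. q=(11,27) nearest=7 d=13 new=(7,16) → add node 8 parent=7 cost=16
9. q=(9,20) nearest=8 d=4 new=(9,18) → blocked by [8,11]×[10,18], reject
10. q=(5,16) nearest=7 d=2 new=(5,16) → add node 9 parent=7 cost=16
11. q=(14,20) nearest=8 d=7 new=(9,18) → blocked by [8,11]×[10,18], reject
12. q=(5,9) nearest=5 d=1 new=(5,9) → add node 10 parent=5 cost=11
13. q=(6,32) nearest=8 d=16 new=(6,18) → add node 11 parent=8 cost=18
14. q=(3,24) nearest=11 d=6 new=(4,20) → blocked by [3,5]×[19,25], reject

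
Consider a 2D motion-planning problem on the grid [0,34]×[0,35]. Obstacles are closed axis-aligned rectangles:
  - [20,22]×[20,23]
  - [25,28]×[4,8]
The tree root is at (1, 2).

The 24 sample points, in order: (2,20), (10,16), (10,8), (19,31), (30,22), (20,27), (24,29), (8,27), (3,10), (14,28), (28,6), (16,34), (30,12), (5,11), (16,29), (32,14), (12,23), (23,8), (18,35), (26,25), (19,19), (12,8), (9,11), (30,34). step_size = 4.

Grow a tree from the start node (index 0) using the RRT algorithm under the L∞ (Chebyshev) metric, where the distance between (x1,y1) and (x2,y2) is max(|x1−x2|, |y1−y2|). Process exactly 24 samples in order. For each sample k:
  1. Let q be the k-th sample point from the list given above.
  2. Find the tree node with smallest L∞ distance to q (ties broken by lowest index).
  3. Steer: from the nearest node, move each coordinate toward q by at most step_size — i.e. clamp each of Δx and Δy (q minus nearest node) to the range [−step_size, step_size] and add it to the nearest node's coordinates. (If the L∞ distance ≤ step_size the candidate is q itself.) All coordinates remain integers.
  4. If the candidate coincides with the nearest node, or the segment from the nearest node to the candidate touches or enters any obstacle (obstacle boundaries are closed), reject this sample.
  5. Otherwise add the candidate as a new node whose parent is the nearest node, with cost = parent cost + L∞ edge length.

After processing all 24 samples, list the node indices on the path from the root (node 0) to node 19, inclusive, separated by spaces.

Path: 0 1 2 4 6 7 19

1. q=(2,20) nearest=0 d=18 new=(2,6) → add node 1 parent=0 cost=4
2. q=(10,16) nearest=1 d=10 new=(6,10) → add node 2 parent=1 cost=8
3. q=(10,8) nearest=2 d=4 new=(10,8) → add node 3 parent=2 cost=12
4. q=(19,31) nearest=2 d=21 new=(10,14) → add node 4 parent=2 cost=12
5. q=(30,22) nearest=3 d=20 new=(14,12) → add node 5 parent=3 cost=16
6. q=(20,27) nearest=4 d=13 new=(14,18) → add node 6 parent=4 cost=16
7. q=(24,29) nearest=6 d=11 new=(18,22) → add node 7 parent=6 cost=20
8. q=(8,27) nearest=6 d=9 new=(10,22) → add node 8 parent=6 cost=20
9. q=(3,10) nearest=2 d=3 new=(3,10) → add node 9 parent=2 cost=11
10. q=(14,28) nearest=7 d=6 new=(14,26) → add node 10 parent=7 cost=24
11. q=(28,6) nearest=5 d=14 new=(18,8) → add node 11 parent=5 cost=20
12. q=(16,34) nearest=10 d=8 new=(16,30) → add node 12 parent=10 cost=28
13. q=(30,12) nearest=7 d=12 new=(22,18) → blocked by [20,22]×[20,23], reject
14. q=(5,11) nearest=2 d=1 new=(5,11) → add node 13 parent=2 cost=9
15. q=(16,29) nearest=12 d=1 new=(16,29) → add node 14 parent=12 cost=29
16. q=(32,14) nearest=7 d=14 new=(22,18) → blocked by [20,22]×[20,23], reject
17. q=(12,23) nearest=8 d=2 new=(12,23) → add node 15 parent=8 cost=22
18. q=(23,8) nearest=11 d=5 new=(22,8) → add node 16 parent=11 cost=24
19. q=(18,35) nearest=12 d=5 new=(18,34) → add node 17 parent=12 cost=32
20. q=(26,25) nearest=7 d=8 new=(22,25) → add node 18 parent=7 cost=24
21. q=(19,19) nearest=7 d=3 new=(19,19) → add node 19 parent=7 cost=23
22. q=(12,8) nearest=3 d=2 new=(12,8) → add node 20 parent=3 cost=14
23. q=(9,11) nearest=2 d=3 new=(9,11) → add node 21 parent=2 cost=11
24. q=(30,34) nearest=18 d=9 new=(26,29) → add node 22 parent=18 cost=28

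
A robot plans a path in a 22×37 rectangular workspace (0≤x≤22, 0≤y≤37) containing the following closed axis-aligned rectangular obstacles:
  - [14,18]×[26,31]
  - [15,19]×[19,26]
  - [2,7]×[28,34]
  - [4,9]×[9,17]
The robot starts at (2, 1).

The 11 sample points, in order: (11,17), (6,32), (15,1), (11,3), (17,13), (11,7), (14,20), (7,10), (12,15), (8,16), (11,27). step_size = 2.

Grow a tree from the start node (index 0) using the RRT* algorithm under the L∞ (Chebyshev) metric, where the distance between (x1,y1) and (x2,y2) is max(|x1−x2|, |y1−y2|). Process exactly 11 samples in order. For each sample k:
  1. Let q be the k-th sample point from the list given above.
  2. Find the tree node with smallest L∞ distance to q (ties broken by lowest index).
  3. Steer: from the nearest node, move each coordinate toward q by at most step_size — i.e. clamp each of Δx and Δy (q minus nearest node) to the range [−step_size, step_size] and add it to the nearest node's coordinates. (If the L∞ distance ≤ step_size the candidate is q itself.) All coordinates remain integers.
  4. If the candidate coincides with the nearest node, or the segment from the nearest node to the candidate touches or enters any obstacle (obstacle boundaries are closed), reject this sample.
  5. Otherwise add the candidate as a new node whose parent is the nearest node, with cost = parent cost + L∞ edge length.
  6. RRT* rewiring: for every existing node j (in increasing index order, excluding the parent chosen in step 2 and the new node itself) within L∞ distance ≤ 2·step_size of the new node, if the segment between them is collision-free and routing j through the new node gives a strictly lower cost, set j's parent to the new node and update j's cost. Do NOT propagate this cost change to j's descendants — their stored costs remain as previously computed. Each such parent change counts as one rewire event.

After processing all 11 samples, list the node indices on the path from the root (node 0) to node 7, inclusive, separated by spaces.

Path: 0 1 2 3 5 6 7

1. q=(11,17) nearest=0 d=16 new=(4,3) → add node 1 parent=0 cost=2
2. q=(6,32) nearest=1 d=29 new=(6,5) → add node 2 parent=1 cost=4
3. q=(15,1) nearest=2 d=9 new=(8,3) → add node 3 parent=2 cost=6
4. q=(11,3) nearest=3 d=3 new=(10,3) → add node 4 parent=3 cost=8
5. q=(17,13) nearest=3 d=10 new=(10,5) → add node 5 parent=3 cost=8
6. q=(11,7) nearest=5 d=2 new=(11,7) → add node 6 parent=5 cost=10
7. q=(14,20) nearest=6 d=13 new=(13,9) → add node 7 parent=6 cost=12
8. q=(7,10) nearest=6 d=4 new=(9,9) → blocked by [4,9]×[9,17], reject
9. q=(12,15) nearest=7 d=6 new=(12,11) → add node 8 parent=7 cost=14
10. q=(8,16) nearest=8 d=5 new=(10,13) → add node 9 parent=8 cost=16
11. q=(11,27) nearest=9 d=14 new=(11,15) → add node 10 parent=9 cost=18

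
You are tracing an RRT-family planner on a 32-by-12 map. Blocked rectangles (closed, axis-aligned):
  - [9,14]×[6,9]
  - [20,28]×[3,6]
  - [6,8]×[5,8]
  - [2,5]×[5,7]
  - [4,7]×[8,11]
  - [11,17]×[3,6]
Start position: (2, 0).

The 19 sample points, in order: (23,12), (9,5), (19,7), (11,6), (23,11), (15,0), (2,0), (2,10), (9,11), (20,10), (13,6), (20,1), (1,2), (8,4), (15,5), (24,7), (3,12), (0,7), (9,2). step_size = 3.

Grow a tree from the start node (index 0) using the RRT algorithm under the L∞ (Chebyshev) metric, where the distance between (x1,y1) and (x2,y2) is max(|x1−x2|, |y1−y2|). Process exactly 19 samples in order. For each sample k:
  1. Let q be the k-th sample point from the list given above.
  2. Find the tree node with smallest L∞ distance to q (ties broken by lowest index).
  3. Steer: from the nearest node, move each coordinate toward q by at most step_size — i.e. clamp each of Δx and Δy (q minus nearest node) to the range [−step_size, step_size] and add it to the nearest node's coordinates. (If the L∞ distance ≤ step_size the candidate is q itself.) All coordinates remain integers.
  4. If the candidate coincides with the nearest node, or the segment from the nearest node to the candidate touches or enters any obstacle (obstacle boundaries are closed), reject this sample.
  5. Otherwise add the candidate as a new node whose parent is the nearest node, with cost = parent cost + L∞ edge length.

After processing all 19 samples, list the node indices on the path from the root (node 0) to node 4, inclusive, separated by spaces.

1. q=(23,12) nearest=0 d=21 new=(5,3) → add node 1 parent=0 cost=3
2. q=(9,5) nearest=1 d=4 new=(8,5) → blocked by [6,8]×[5,8], reject
3. q=(19,7) nearest=1 d=14 new=(8,6) → blocked by [6,8]×[5,8], reject
4. q=(11,6) nearest=1 d=6 new=(8,6) → blocked by [6,8]×[5,8], reject
5. q=(23,11) nearest=1 d=18 new=(8,6) → blocked by [6,8]×[5,8], reject
6. q=(15,0) nearest=1 d=10 new=(8,0) → add node 2 parent=1 cost=6
7. q=(2,0) nearest=0 d=0 → coincident, reject
8. q=(2,10) nearest=1 d=7 new=(2,6) → blocked by [2,5]×[5,7], reject
9. q=(9,11) nearest=1 d=8 new=(8,6) → blocked by [6,8]×[5,8], reject
10. q=(20,10) nearest=2 d=12 new=(11,3) → blocked by [11,17]×[3,6], reject
11. q=(13,6) nearest=2 d=6 new=(11,3) → blocked by [11,17]×[3,6], reject
12. q=(20,1) nearest=2 d=12 new=(11,1) → add node 3 parent=2 cost=9
13. q=(1,2) nearest=0 d=2 new=(1,2) → add node 4 parent=0 cost=2
14. q=(8,4) nearest=1 d=3 new=(8,4) → add node 5 parent=1 cost=6
15. q=(15,5) nearest=3 d=4 new=(14,4) → blocked by [11,17]×[3,6], reject
16. q=(24,7) nearest=3 d=13 new=(14,4) → blocked by [11,17]×[3,6], reject
17. q=(3,12) nearest=5 d=8 new=(5,7) → blocked by [6,8]×[5,8], reject
18. q=(0,7) nearest=1 d=5 new=(2,6) → blocked by [2,5]×[5,7], reject
19. q=(9,2) nearest=2 d=2 new=(9,2) → add node 6 parent=2 cost=8

Path: 0 4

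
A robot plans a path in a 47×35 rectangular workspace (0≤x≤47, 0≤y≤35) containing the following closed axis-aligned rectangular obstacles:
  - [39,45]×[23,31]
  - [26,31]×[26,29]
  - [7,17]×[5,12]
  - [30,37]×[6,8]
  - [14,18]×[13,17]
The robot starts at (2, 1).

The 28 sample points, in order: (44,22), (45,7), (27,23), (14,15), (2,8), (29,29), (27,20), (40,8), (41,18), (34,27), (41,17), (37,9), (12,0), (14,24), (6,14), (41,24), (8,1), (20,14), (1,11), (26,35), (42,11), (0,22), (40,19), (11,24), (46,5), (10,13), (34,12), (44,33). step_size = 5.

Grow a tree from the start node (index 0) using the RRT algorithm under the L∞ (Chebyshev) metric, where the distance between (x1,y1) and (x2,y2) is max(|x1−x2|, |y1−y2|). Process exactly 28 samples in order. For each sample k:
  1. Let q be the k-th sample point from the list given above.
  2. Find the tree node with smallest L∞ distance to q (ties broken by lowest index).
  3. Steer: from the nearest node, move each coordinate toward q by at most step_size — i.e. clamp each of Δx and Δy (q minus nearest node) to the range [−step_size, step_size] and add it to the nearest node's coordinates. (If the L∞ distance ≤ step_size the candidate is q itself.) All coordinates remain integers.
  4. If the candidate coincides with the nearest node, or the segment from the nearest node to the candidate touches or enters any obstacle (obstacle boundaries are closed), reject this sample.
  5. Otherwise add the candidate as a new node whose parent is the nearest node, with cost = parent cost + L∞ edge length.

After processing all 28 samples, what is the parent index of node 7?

Parent of node 7: 6

1. q=(44,22) nearest=0 d=42 new=(7,6) → blocked by [7,17]×[5,12], reject
2. q=(45,7) nearest=0 d=43 new=(7,6) → blocked by [7,17]×[5,12], reject
3. q=(27,23) nearest=0 d=25 new=(7,6) → blocked by [7,17]×[5,12], reject
4. q=(14,15) nearest=0 d=14 new=(7,6) → blocked by [7,17]×[5,12], reject
5. q=(2,8) nearest=0 d=7 new=(2,6) → add node 1 parent=0 cost=5
6. q=(29,29) nearest=1 d=27 new=(7,11) → blocked by [7,17]×[5,12], reject
7. q=(27,20) nearest=0 d=25 new=(7,6) → blocked by [7,17]×[5,12], reject
8. q=(40,8) nearest=0 d=38 new=(7,6) → blocked by [7,17]×[5,12], reject
9. q=(41,18) nearest=0 d=39 new=(7,6) → blocked by [7,17]×[5,12], reject
10. q=(34,27) nearest=0 d=32 new=(7,6) → blocked by [7,17]×[5,12], reject
11. q=(41,17) nearest=0 d=39 new=(7,6) → blocked by [7,17]×[5,12], reject
12. q=(37,9) nearest=0 d=35 new=(7,6) → blocked by [7,17]×[5,12], reject
13. q=(12,0) nearest=0 d=10 new=(7,0) → add node 2 parent=0 cost=5
14. q=(14,24) nearest=1 d=18 new=(7,11) → blocked by [7,17]×[5,12], reject
15. q=(6,14) nearest=1 d=8 new=(6,11) → add node 3 parent=1 cost=10
16. q=(41,24) nearest=2 d=34 new=(12,5) → blocked by [7,17]×[5,12], reject
17. q=(8,1) nearest=2 d=1 new=(8,1) → add node 4 parent=2 cost=6
18. q=(20,14) nearest=4 d=13 new=(13,6) → blocked by [7,17]×[5,12], reject
19. q=(1,11) nearest=1 d=5 new=(1,11) → add node 5 parent=1 cost=10
20. q=(26,35) nearest=3 d=24 new=(11,16) → blocked by [7,17]×[5,12], reject
21. q=(42,11) nearest=4 d=34 new=(13,6) → blocked by [7,17]×[5,12], reject
22. q=(0,22) nearest=3 d=11 new=(1,16) → add node 6 parent=3 cost=15
23. q=(40,19) nearest=4 d=32 new=(13,6) → blocked by [7,17]×[5,12], reject
24. q=(11,24) nearest=6 d=10 new=(6,21) → add node 7 parent=6 cost=20
25. q=(46,5) nearest=4 d=38 new=(13,5) → blocked by [7,17]×[5,12], reject
26. q=(10,13) nearest=3 d=4 new=(10,13) → blocked by [7,17]×[5,12], reject
27. q=(34,12) nearest=4 d=26 new=(13,6) → blocked by [7,17]×[5,12], reject
28. q=(44,33) nearest=4 d=36 new=(13,6) → blocked by [7,17]×[5,12], reject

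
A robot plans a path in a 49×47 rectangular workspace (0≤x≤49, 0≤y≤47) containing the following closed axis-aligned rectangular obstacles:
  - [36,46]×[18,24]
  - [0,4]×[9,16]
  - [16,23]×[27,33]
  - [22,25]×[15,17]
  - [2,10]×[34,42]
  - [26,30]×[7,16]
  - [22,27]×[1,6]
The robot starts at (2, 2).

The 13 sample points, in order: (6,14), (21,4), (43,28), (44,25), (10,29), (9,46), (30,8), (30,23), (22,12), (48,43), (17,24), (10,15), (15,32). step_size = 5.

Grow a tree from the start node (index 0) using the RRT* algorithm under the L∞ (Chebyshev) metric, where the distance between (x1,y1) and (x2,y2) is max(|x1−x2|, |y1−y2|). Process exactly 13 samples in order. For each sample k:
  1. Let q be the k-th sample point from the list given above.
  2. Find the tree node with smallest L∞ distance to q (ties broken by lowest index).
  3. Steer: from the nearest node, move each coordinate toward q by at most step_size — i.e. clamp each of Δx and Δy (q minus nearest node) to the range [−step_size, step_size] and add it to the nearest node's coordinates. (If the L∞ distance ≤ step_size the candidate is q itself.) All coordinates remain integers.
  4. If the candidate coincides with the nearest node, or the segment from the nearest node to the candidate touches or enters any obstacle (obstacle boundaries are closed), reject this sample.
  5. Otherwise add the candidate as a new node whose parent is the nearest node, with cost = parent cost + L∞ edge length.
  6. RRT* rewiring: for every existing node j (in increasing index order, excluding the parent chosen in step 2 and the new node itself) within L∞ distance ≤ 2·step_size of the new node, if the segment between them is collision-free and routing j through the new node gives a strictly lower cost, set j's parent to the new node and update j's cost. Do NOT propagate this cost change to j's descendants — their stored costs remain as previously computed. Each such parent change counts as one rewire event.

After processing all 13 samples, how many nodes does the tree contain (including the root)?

1. q=(6,14) nearest=0 d=12 new=(6,7) → add node 1 parent=0 cost=5
2. q=(21,4) nearest=1 d=15 new=(11,4) → add node 2 parent=1 cost=10
3. q=(43,28) nearest=2 d=32 new=(16,9) → add node 3 parent=2 cost=15
4. q=(44,25) nearest=3 d=28 new=(21,14) → add node 4 parent=3 cost=20
5. q=(10,29) nearest=4 d=15 new=(16,19) → add node 5 parent=4 cost=25
6. q=(9,46) nearest=5 d=27 new=(11,24) → add node 6 parent=5 cost=30
7. q=(30,8) nearest=4 d=9 new=(26,9) → blocked by [26,30]×[7,16], reject
8. q=(30,23) nearest=4 d=9 new=(26,19) → blocked by [22,25]×[15,17], reject
9. q=(22,12) nearest=4 d=2 new=(22,12) → add node 7 parent=4 cost=22
10. q=(48,43) nearest=4 d=29 new=(26,19) → blocked by [22,25]×[15,17], reject
11. q=(17,24) nearest=5 d=5 new=(17,24) → add node 8 parent=5 cost=30
12. q=(10,15) nearest=3 d=6 new=(11,14) → add node 9 parent=3 cost=20
13. q=(15,32) nearest=6 d=8 new=(15,29) → add node 10 parent=6 cost=35

Node count: 11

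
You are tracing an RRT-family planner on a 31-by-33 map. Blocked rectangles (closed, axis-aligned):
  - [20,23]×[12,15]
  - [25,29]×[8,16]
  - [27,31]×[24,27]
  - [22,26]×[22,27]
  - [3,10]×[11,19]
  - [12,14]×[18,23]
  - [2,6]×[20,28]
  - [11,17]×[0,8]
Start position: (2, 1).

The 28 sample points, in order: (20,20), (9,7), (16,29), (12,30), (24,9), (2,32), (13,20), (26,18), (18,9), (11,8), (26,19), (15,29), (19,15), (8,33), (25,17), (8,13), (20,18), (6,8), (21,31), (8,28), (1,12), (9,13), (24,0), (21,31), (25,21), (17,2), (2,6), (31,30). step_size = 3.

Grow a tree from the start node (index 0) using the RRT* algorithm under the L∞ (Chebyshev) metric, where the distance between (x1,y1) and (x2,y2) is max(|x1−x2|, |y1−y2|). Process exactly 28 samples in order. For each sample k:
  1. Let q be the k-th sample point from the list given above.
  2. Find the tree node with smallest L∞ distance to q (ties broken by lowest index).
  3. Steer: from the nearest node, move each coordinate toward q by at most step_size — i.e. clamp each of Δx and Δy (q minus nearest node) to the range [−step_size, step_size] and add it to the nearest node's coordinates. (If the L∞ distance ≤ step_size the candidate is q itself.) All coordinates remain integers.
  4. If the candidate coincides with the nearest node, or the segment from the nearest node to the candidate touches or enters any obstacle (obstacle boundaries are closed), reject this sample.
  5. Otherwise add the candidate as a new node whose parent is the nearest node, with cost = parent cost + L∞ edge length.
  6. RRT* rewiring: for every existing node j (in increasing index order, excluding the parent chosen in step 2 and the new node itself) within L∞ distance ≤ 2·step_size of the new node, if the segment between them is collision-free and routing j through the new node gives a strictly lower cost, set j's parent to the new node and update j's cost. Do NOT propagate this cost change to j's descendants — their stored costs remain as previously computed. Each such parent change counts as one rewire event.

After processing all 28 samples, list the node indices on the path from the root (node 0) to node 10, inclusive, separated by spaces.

1. q=(20,20) nearest=0 d=19 new=(5,4) → add node 1 parent=0 cost=3
2. q=(9,7) nearest=1 d=4 new=(8,7) → add node 2 parent=1 cost=6
3. q=(16,29) nearest=2 d=22 new=(11,10) → add node 3 parent=2 cost=9
4. q=(12,30) nearest=3 d=20 new=(12,13) → add node 4 parent=3 cost=12
5. q=(24,9) nearest=4 d=12 new=(15,10) → add node 5 parent=4 cost=15
6. q=(2,32) nearest=4 d=19 new=(9,16) → blocked by [3,10]×[11,19], reject
7. q=(13,20) nearest=4 d=7 new=(13,16) → add node 6 parent=4 cost=15
8. q=(26,18) nearest=5 d=11 new=(18,13) → add node 7 parent=5 cost=18
9. q=(18,9) nearest=5 d=3 new=(18,9) → add node 8 parent=5 cost=18
10. q=(11,8) nearest=3 d=2 new=(11,8) → blocked by [11,17]×[0,8], reject
11. q=(26,19) nearest=7 d=8 new=(21,16) → blocked by [20,23]×[12,15], reject
12. q=(15,29) nearest=6 d=13 new=(15,19) → add node 9 parent=6 cost=18
13. q=(19,15) nearest=7 d=2 new=(19,15) → add node 10 parent=7 cost=20
14. q=(8,33) nearest=9 d=14 new=(12,22) → blocked by [12,14]×[18,23], reject
15. q=(25,17) nearest=10 d=6 new=(22,17) → add node 11 parent=10 cost=23
16. q=(8,13) nearest=3 d=3 new=(8,13) → blocked by [3,10]×[11,19], reject
17. q=(20,18) nearest=11 d=2 new=(20,18) → add node 12 parent=11 cost=25
18. q=(6,8) nearest=2 d=2 new=(6,8) → add node 13 parent=2 cost=8
19. q=(21,31) nearest=9 d=12 new=(18,22) → add node 14 parent=9 cost=21
20. q=(8,28) nearest=9 d=9 new=(12,22) → blocked by [12,14]×[18,23], reject
21. q=(1,12) nearest=13 d=5 new=(3,11) → blocked by [3,10]×[11,19], reject
22. q=(9,13) nearest=3 d=3 new=(9,13) → blocked by [3,10]×[11,19], reject
23. q=(24,0) nearest=8 d=9 new=(21,6) → add node 15 parent=8 cost=21
24. q=(21,31) nearest=14 d=9 new=(21,25) → add node 16 parent=14 cost=24
25. q=(25,21) nearest=11 d=4 new=(25,20) → add node 17 parent=11 cost=26
26. q=(17,2) nearest=15 d=4 new=(18,3) → add node 18 parent=15 cost=24
27. q=(2,6) nearest=1 d=3 new=(2,6) → add node 19 parent=1 cost=6
28. q=(31,30) nearest=16 d=10 new=(24,28) → blocked by [22,26]×[22,27], reject

Path: 0 1 2 3 4 5 7 10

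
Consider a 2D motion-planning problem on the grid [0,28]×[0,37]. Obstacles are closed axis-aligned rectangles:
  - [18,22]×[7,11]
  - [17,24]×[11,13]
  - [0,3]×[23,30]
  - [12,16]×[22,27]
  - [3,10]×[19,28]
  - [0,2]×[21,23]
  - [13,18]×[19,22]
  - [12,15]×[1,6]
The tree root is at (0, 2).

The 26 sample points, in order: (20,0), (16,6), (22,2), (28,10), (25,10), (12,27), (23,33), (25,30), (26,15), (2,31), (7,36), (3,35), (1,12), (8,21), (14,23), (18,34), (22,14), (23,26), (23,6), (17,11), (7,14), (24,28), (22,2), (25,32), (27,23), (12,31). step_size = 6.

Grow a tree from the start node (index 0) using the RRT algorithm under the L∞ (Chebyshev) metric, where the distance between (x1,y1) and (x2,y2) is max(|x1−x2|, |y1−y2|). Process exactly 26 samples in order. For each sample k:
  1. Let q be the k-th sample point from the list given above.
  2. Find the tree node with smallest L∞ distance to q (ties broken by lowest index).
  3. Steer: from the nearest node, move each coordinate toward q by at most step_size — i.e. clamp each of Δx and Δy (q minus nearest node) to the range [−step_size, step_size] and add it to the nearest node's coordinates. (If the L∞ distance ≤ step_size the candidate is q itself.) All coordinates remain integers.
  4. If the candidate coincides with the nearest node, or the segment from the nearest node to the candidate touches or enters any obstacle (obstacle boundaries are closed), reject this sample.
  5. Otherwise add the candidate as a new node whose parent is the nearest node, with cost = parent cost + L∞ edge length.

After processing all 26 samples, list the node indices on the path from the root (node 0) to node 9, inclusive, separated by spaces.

1. q=(20,0) nearest=0 d=20 new=(6,0) → add node 1 parent=0 cost=6
2. q=(16,6) nearest=1 d=10 new=(12,6) → blocked by [12,15]×[1,6], reject
3. q=(22,2) nearest=1 d=16 new=(12,2) → blocked by [12,15]×[1,6], reject
4. q=(28,10) nearest=1 d=22 new=(12,6) → blocked by [12,15]×[1,6], reject
5. q=(25,10) nearest=1 d=19 new=(12,6) → blocked by [12,15]×[1,6], reject
6. q=(12,27) nearest=0 d=25 new=(6,8) → add node 2 parent=0 cost=6
7. q=(23,33) nearest=2 d=25 new=(12,14) → add node 3 parent=2 cost=12
8. q=(25,30) nearest=3 d=16 new=(18,20) → blocked by [13,18]×[19,22], reject
9. q=(26,15) nearest=3 d=14 new=(18,15) → add node 4 parent=3 cost=18
10. q=(2,31) nearest=4 d=16 new=(12,21) → blocked by [13,18]×[19,22], reject
11. q=(7,36) nearest=4 d=21 new=(12,21) → blocked by [13,18]×[19,22], reject
12. q=(3,35) nearest=4 d=20 new=(12,21) → blocked by [13,18]×[19,22], reject
13. q=(1,12) nearest=2 d=5 new=(1,12) → add node 5 parent=2 cost=11
14. q=(8,21) nearest=3 d=7 new=(8,20) → blocked by [3,10]×[19,28], reject
15. q=(14,23) nearest=4 d=8 new=(14,21) → blocked by [13,18]×[19,22], reject
16. q=(18,34) nearest=4 d=19 new=(18,21) → blocked by [13,18]×[19,22], reject
17. q=(22,14) nearest=4 d=4 new=(22,14) → add node 6 parent=4 cost=22
18. q=(23,26) nearest=4 d=11 new=(23,21) → add node 7 parent=4 cost=24
19. q=(23,6) nearest=6 d=8 new=(23,8) → blocked by [17,24]×[11,13], reject
20. q=(17,11) nearest=4 d=4 new=(17,11) → blocked by [17,24]×[11,13], reject
21. q=(7,14) nearest=3 d=5 new=(7,14) → add node 8 parent=3 cost=17
22. q=(24,28) nearest=7 d=7 new=(24,27) → add node 9 parent=7 cost=30
23. q=(22,2) nearest=3 d=12 new=(18,8) → blocked by [18,22]×[7,11], reject
24. q=(25,32) nearest=9 d=5 new=(25,32) → add node 10 parent=9 cost=35
25. q=(27,23) nearest=7 d=4 new=(27,23) → add node 11 parent=7 cost=28
26. q=(12,31) nearest=7 d=11 new=(17,27) → add node 12 parent=7 cost=30

Path: 0 2 3 4 7 9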